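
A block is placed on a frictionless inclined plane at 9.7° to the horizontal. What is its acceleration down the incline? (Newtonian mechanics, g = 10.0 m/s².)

a = g sin(θ) = 10.0 × sin(9.7°) = 10.0 × 0.16849 = 1.68 m/s²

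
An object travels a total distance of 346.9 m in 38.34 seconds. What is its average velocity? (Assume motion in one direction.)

v_avg = Δd / Δt = 346.9 / 38.34 = 9.05 m/s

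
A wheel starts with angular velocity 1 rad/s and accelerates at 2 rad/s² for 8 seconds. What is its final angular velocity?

ω = ω₀ + αt = 1 + 2 × 8 = 17 rad/s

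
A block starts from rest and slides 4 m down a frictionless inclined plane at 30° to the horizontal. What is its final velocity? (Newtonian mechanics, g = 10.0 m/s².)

a = g sin(θ) = 10.0 × sin(30°) = 5.0 m/s²
v = √(2ad) = √(2 × 5.0 × 4) = 6.32 m/s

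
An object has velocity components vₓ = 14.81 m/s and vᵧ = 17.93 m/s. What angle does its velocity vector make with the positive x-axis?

θ = arctan(vᵧ/vₓ) = arctan(17.93/14.81) = 50.44°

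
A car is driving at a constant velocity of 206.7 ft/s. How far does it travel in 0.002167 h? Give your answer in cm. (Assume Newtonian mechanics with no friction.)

v = 206.7 ft/s × 0.3048 = 63.0022 m/s
t = 0.002167 h × 3600.0 = 7.8012 s
d = v × t = 63.0022 × 7.8012 = 491.493 m
d = 491.493 m / 0.01 = 49150 cm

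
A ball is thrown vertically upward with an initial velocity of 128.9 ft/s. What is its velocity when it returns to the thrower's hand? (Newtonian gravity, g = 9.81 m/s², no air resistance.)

By conservation of energy (no air resistance), the ball returns to the throw height with the same speed as launch, but directed downward.
|v_ground| = v₀ = 128.9 ft/s
v_ground = 128.9 ft/s (downward)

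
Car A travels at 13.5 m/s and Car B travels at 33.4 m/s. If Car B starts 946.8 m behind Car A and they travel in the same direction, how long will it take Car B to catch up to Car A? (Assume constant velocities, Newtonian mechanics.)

Relative speed: v_rel = 33.4 - 13.5 = 19.9 m/s
Time to catch: t = d₀/v_rel = 946.8/19.9 = 47.58 s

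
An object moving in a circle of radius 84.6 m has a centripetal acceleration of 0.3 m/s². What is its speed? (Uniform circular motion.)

v = √(a_c × r) = √(0.3 × 84.6) = 5.04 m/s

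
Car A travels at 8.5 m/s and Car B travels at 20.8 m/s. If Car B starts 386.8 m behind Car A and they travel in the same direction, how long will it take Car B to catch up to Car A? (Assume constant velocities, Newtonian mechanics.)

Relative speed: v_rel = 20.8 - 8.5 = 12.3 m/s
Time to catch: t = d₀/v_rel = 386.8/12.3 = 31.45 s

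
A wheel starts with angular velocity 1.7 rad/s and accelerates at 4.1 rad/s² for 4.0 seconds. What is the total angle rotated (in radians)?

θ = ω₀t + ½αt² = 1.7×4.0 + ½×4.1×4.0² = 39.6 rad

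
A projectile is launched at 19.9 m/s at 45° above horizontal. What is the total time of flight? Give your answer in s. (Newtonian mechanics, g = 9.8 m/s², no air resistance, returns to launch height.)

T = 2 × v₀ × sin(θ) / g = 2 × 19.9 × sin(45°) / 9.8 = 2 × 19.9 × 0.707107 / 9.8 = 2.872 s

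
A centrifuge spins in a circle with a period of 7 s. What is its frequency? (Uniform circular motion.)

f = 1/T = 1/7 = 0.1429 Hz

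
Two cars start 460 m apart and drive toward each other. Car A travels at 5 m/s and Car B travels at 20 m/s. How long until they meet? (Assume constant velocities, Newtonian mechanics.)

Combined speed: v_combined = 5 + 20 = 25 m/s
Time to meet: t = d/v_combined = 460/25 = 18.4 s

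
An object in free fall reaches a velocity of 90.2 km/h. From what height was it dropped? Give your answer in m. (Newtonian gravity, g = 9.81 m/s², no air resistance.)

v = 90.2 km/h × 0.2777777777777778 = 25.0556 m/s
h = v² / (2g) = 25.0556² / (2 × 9.81) = 32.0 m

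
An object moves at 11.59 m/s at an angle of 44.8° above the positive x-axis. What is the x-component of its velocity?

vₓ = v cos(θ) = 11.59 × cos(44.8°) = 8.22 m/s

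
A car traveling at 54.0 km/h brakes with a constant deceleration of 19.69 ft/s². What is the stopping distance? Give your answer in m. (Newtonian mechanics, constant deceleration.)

v₀ = 54.0 km/h × 0.2777777777777778 = 15.0 m/s
a = 19.69 ft/s² × 0.3048 = 6.00151 m/s²
d = v₀² / (2a) = 15.0² / (2 × 6.00151) = 225.0 / 12.003 = 18.75 m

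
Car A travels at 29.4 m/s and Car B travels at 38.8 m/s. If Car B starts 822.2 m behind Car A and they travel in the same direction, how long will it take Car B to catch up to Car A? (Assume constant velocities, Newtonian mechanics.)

Relative speed: v_rel = 38.8 - 29.4 = 9.4 m/s
Time to catch: t = d₀/v_rel = 822.2/9.4 = 87.47 s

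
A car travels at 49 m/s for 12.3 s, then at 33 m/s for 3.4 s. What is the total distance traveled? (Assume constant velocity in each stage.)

d₁ = v₁t₁ = 49 × 12.3 = 602.7 m
d₂ = v₂t₂ = 33 × 3.4 = 112.2 m
d_total = 602.7 + 112.2 = 714.9 m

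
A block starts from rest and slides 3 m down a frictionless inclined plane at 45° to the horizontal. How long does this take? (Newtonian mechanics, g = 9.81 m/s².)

a = g sin(θ) = 9.81 × sin(45°) = 6.9367 m/s²
t = √(2d/a) = √(2 × 3 / 6.9367) = 0.93 s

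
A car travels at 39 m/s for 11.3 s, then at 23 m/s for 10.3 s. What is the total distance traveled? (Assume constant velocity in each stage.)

d₁ = v₁t₁ = 39 × 11.3 = 440.7 m
d₂ = v₂t₂ = 23 × 10.3 = 236.9 m
d_total = 440.7 + 236.9 = 677.6 m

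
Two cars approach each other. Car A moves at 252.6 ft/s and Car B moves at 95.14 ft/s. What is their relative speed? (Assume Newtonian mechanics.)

v_rel = v_A + v_B = 252.6 + 95.14 = 347.74 ft/s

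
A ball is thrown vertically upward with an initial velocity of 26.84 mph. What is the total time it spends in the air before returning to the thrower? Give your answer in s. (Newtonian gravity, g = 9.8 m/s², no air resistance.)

v₀ = 26.84 mph × 0.44704 = 11.9986 m/s
t_total = 2 × v₀ / g = 2 × 11.9986 / 9.8 = 2.449 s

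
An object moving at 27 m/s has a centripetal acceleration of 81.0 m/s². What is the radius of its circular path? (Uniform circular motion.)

r = v²/a_c = 27²/81.0 = 9.0 m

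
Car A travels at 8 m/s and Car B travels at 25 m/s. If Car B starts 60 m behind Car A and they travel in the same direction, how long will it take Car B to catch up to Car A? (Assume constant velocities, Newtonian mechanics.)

Relative speed: v_rel = 25 - 8 = 17 m/s
Time to catch: t = d₀/v_rel = 60/17 = 3.53 s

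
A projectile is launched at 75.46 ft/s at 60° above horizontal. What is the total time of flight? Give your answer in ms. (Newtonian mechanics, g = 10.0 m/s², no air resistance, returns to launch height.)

v₀ = 75.46 ft/s × 0.3048 = 23.0002 m/s
T = 2 × v₀ × sin(θ) / g = 2 × 23.0002 × sin(60°) / 10.0 = 2 × 23.0002 × 0.866025 / 10.0 = 3.98375 s
T = 3.98375 s / 0.001 = 3984 ms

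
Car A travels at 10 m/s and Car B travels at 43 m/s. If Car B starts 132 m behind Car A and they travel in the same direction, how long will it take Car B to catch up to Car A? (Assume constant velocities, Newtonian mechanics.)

Relative speed: v_rel = 43 - 10 = 33 m/s
Time to catch: t = d₀/v_rel = 132/33 = 4.0 s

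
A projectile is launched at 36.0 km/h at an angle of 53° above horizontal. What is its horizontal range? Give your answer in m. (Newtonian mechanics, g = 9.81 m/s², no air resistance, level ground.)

v₀ = 36.0 km/h × 0.2777777777777778 = 10.0 m/s
R = v₀² × sin(2θ) / g = 10.0² × sin(2 × 53°) / 9.81 = 100.0 × 0.961262 / 9.81 = 9.799 m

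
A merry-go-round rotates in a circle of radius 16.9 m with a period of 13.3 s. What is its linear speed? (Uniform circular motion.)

v = 2πr/T = 2π×16.9/13.3 = 7.98 m/s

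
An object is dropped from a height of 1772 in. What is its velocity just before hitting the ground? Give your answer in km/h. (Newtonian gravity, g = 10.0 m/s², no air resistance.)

h = 1772 in × 0.0254 = 45.0088 m
v = √(2gh) = √(2 × 10.0 × 45.0088) = 30.0029 m/s
v = 30.0029 m/s / 0.2777777777777778 = 108.0 km/h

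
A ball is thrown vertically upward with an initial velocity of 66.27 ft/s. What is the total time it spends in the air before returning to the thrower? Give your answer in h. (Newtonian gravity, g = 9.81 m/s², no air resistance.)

v₀ = 66.27 ft/s × 0.3048 = 20.1991 m/s
t_total = 2 × v₀ / g = 2 × 20.1991 / 9.81 = 4.11806 s
t_total = 4.11806 s / 3600.0 = 0.001144 h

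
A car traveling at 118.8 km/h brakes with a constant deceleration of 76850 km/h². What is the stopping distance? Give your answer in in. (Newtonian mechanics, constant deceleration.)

v₀ = 118.8 km/h × 0.2777777777777778 = 33.0 m/s
a = 76850 km/h² × 7.716049382716049e-05 = 5.92978 m/s²
d = v₀² / (2a) = 33.0² / (2 × 5.92978) = 1089.0 / 11.8596 = 91.8243 m
d = 91.8243 m / 0.0254 = 3615 in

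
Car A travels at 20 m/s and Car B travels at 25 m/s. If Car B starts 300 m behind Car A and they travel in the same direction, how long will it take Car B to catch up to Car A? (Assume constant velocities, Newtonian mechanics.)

Relative speed: v_rel = 25 - 20 = 5 m/s
Time to catch: t = d₀/v_rel = 300/5 = 60.0 s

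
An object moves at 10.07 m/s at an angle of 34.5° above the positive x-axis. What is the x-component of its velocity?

vₓ = v cos(θ) = 10.07 × cos(34.5°) = 8.3 m/s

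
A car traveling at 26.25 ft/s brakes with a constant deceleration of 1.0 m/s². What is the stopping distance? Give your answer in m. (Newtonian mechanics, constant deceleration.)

v₀ = 26.25 ft/s × 0.3048 = 8.001 m/s
d = v₀² / (2a) = 8.001² / (2 × 1.0) = 64.016 / 2.0 = 32.01 m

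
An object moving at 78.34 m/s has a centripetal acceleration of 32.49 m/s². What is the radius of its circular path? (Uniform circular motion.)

r = v²/a_c = 78.34²/32.49 = 188.89 m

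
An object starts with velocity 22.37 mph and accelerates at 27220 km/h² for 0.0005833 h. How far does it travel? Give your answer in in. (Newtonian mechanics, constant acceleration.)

v₀ = 22.37 mph × 0.44704 = 10.0003 m/s
a = 27220 km/h² × 7.716049382716049e-05 = 2.10031 m/s²
t = 0.0005833 h × 3600.0 = 2.09988 s
d = v₀ × t + ½ × a × t² = 10.0003 × 2.09988 + 0.5 × 2.10031 × 2.09988² = 25.6301 m
d = 25.6301 m / 0.0254 = 1009 in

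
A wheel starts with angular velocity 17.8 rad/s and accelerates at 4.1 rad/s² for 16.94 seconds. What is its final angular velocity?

ω = ω₀ + αt = 17.8 + 4.1 × 16.94 = 87.25 rad/s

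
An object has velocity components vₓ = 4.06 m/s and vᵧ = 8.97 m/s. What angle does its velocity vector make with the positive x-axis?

θ = arctan(vᵧ/vₓ) = arctan(8.97/4.06) = 65.65°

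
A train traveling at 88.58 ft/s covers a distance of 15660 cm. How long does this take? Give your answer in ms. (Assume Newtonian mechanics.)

d = 15660 cm × 0.01 = 156.6 m
v = 88.58 ft/s × 0.3048 = 26.9992 m/s
t = d / v = 156.6 / 26.9992 = 5.80017 s
t = 5.80017 s / 0.001 = 5800 ms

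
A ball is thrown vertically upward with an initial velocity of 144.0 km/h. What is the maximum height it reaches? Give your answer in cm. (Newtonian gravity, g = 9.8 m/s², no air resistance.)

v₀ = 144.0 km/h × 0.2777777777777778 = 40.0 m/s
h_max = v₀² / (2g) = 40.0² / (2 × 9.8) = 1600.0 / 19.6 = 81.6327 m
h_max = 81.6327 m / 0.01 = 8163 cm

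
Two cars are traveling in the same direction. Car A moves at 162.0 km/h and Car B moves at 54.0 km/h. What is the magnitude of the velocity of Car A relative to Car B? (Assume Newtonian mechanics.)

v_rel = |v_A - v_B| = |162.0 - 54.0| = 108.0 km/h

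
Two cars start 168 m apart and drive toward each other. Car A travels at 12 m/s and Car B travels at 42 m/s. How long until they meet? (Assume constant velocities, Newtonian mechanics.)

Combined speed: v_combined = 12 + 42 = 54 m/s
Time to meet: t = d/v_combined = 168/54 = 3.11 s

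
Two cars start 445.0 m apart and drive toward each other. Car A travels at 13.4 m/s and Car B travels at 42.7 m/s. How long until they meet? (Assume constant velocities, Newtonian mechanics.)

Combined speed: v_combined = 13.4 + 42.7 = 56.1 m/s
Time to meet: t = d/v_combined = 445.0/56.1 = 7.93 s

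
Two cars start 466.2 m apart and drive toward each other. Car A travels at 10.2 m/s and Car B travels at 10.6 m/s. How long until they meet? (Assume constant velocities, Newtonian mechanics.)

Combined speed: v_combined = 10.2 + 10.6 = 20.8 m/s
Time to meet: t = d/v_combined = 466.2/20.8 = 22.41 s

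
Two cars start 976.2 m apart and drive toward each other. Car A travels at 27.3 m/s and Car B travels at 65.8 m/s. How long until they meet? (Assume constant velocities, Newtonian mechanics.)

Combined speed: v_combined = 27.3 + 65.8 = 93.1 m/s
Time to meet: t = d/v_combined = 976.2/93.1 = 10.49 s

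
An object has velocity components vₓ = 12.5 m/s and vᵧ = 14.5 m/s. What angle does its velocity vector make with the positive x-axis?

θ = arctan(vᵧ/vₓ) = arctan(14.5/12.5) = 49.24°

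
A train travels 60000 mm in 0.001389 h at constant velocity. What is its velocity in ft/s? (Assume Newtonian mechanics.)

d = 60000 mm × 0.001 = 60.0 m
t = 0.001389 h × 3600.0 = 5.0004 s
v = d / t = 60.0 / 5.0004 = 11.999 m/s
v = 11.999 m/s / 0.3048 = 39.37 ft/s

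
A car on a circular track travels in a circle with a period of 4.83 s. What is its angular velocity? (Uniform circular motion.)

ω = 2π/T = 2π/4.83 = 1.3009 rad/s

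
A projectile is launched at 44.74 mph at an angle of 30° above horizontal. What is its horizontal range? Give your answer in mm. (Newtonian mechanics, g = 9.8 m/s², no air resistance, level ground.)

v₀ = 44.74 mph × 0.44704 = 20.0006 m/s
R = v₀² × sin(2θ) / g = 20.0006² × sin(2 × 30°) / 9.8 = 400.024 × 0.866025 / 9.8 = 35.3501 m
R = 35.3501 m / 0.001 = 35350 mm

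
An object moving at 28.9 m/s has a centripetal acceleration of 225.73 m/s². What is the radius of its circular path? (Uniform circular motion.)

r = v²/a_c = 28.9²/225.73 = 3.7 m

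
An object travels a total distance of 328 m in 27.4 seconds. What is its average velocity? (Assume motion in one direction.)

v_avg = Δd / Δt = 328 / 27.4 = 11.97 m/s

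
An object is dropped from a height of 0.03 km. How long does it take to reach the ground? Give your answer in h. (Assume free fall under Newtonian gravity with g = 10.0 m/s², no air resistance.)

h = 0.03 km × 1000.0 = 30.0 m
t = √(2h/g) = √(2 × 30.0 / 10.0) = 2.44949 s
t = 2.44949 s / 3600.0 = 0.0006804 h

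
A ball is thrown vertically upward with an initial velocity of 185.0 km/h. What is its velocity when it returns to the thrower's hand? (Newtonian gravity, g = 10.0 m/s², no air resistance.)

By conservation of energy (no air resistance), the ball returns to the throw height with the same speed as launch, but directed downward.
|v_ground| = v₀ = 185.0 km/h
v_ground = 185.0 km/h (downward)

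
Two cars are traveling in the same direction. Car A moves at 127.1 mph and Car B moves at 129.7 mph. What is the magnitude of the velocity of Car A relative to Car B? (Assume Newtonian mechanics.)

v_rel = |v_A - v_B| = |127.1 - 129.7| = 2.6 mph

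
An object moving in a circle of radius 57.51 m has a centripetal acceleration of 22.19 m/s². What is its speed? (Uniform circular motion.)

v = √(a_c × r) = √(22.19 × 57.51) = 35.72 m/s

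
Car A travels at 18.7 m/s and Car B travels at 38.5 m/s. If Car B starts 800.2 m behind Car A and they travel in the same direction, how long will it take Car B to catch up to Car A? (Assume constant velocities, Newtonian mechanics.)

Relative speed: v_rel = 38.5 - 18.7 = 19.8 m/s
Time to catch: t = d₀/v_rel = 800.2/19.8 = 40.41 s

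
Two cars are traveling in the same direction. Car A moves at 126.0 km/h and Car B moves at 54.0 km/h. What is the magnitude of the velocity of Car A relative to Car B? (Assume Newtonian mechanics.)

v_rel = |v_A - v_B| = |126.0 - 54.0| = 72.0 km/h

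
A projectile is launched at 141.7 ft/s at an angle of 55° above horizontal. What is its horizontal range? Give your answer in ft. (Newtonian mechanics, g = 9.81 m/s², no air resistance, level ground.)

v₀ = 141.7 ft/s × 0.3048 = 43.1902 m/s
R = v₀² × sin(2θ) / g = 43.1902² × sin(2 × 55°) / 9.81 = 1865.39 × 0.939693 / 9.81 = 178.684 m
R = 178.684 m / 0.3048 = 586.2 ft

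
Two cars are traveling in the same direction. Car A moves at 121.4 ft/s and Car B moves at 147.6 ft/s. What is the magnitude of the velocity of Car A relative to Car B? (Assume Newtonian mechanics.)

v_rel = |v_A - v_B| = |121.4 - 147.6| = 26.2 ft/s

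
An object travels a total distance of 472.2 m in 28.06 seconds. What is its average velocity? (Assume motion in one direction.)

v_avg = Δd / Δt = 472.2 / 28.06 = 16.83 m/s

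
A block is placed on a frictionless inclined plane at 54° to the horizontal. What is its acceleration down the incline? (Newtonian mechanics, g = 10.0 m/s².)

a = g sin(θ) = 10.0 × sin(54°) = 10.0 × 0.809 = 8.09 m/s²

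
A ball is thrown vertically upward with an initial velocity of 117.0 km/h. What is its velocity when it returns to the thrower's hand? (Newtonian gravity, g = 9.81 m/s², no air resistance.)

By conservation of energy (no air resistance), the ball returns to the throw height with the same speed as launch, but directed downward.
|v_ground| = v₀ = 117.0 km/h
v_ground = 117.0 km/h (downward)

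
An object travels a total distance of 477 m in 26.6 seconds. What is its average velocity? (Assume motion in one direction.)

v_avg = Δd / Δt = 477 / 26.6 = 17.93 m/s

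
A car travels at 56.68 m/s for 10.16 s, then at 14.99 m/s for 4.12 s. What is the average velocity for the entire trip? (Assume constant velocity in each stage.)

d₁ = v₁t₁ = 56.68 × 10.16 = 575.8688 m
d₂ = v₂t₂ = 14.99 × 4.12 = 61.7588 m
d_total = 637.6276 m, t_total = 14.28 s
v_avg = d_total/t_total = 637.6276/14.28 = 44.65 m/s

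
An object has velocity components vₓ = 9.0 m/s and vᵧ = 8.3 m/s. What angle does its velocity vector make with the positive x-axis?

θ = arctan(vᵧ/vₓ) = arctan(8.3/9.0) = 42.68°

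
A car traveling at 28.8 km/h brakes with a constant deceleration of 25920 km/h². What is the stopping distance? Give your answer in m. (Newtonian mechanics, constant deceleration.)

v₀ = 28.8 km/h × 0.2777777777777778 = 8.0 m/s
a = 25920 km/h² × 7.716049382716049e-05 = 2.0 m/s²
d = v₀² / (2a) = 8.0² / (2 × 2.0) = 64.0 / 4.0 = 16.0 m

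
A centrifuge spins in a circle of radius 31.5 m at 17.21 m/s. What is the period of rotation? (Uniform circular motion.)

T = 2πr/v = 2π×31.5/17.21 = 11.5 s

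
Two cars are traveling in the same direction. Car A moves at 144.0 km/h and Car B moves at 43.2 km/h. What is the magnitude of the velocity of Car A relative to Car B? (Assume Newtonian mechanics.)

v_rel = |v_A - v_B| = |144.0 - 43.2| = 100.8 km/h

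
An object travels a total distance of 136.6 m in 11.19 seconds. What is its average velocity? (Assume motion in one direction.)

v_avg = Δd / Δt = 136.6 / 11.19 = 12.21 m/s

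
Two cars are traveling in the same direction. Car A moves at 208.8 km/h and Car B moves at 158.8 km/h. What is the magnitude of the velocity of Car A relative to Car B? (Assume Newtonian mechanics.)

v_rel = |v_A - v_B| = |208.8 - 158.8| = 50.0 km/h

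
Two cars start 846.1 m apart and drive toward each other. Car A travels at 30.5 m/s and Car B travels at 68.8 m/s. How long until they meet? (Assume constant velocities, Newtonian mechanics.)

Combined speed: v_combined = 30.5 + 68.8 = 99.3 m/s
Time to meet: t = d/v_combined = 846.1/99.3 = 8.52 s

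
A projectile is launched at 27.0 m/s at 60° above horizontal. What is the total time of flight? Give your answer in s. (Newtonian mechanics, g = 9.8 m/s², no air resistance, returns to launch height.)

T = 2 × v₀ × sin(θ) / g = 2 × 27.0 × sin(60°) / 9.8 = 2 × 27.0 × 0.866025 / 9.8 = 4.772 s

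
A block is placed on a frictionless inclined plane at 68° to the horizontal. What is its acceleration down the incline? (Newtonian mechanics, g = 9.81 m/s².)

a = g sin(θ) = 9.81 × sin(68°) = 9.81 × 0.9272 = 9.1 m/s²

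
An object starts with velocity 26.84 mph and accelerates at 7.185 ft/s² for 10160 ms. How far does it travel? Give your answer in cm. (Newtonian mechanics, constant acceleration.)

v₀ = 26.84 mph × 0.44704 = 11.9986 m/s
a = 7.185 ft/s² × 0.3048 = 2.18999 m/s²
t = 10160 ms × 0.001 = 10.16 s
d = v₀ × t + ½ × a × t² = 11.9986 × 10.16 + 0.5 × 2.18999 × 10.16² = 234.937 m
d = 234.937 m / 0.01 = 23490 cm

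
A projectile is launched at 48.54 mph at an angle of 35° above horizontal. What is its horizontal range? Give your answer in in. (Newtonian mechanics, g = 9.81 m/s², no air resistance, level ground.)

v₀ = 48.54 mph × 0.44704 = 21.6993 m/s
R = v₀² × sin(2θ) / g = 21.6993² × sin(2 × 35°) / 9.81 = 470.86 × 0.939693 / 9.81 = 45.1033 m
R = 45.1033 m / 0.0254 = 1776 in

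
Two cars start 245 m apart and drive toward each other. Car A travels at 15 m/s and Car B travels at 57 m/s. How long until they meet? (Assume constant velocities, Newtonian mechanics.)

Combined speed: v_combined = 15 + 57 = 72 m/s
Time to meet: t = d/v_combined = 245/72 = 3.4 s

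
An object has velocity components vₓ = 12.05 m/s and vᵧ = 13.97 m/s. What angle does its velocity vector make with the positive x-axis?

θ = arctan(vᵧ/vₓ) = arctan(13.97/12.05) = 49.22°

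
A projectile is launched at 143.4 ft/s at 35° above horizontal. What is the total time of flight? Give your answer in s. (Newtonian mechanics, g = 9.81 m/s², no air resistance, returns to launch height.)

v₀ = 143.4 ft/s × 0.3048 = 43.7083 m/s
T = 2 × v₀ × sin(θ) / g = 2 × 43.7083 × sin(35°) / 9.81 = 2 × 43.7083 × 0.573576 / 9.81 = 5.111 s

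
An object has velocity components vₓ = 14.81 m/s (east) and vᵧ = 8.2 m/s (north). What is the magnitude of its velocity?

|v| = √(vₓ² + vᵧ²) = √(14.81² + 8.2²) = √(286.5761) = 16.93 m/s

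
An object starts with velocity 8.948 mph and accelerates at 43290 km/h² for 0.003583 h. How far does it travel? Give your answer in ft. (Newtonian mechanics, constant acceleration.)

v₀ = 8.948 mph × 0.44704 = 4.00011 m/s
a = 43290 km/h² × 7.716049382716049e-05 = 3.34028 m/s²
t = 0.003583 h × 3600.0 = 12.8988 s
d = v₀ × t + ½ × a × t² = 4.00011 × 12.8988 + 0.5 × 3.34028 × 12.8988² = 329.473 m
d = 329.473 m / 0.3048 = 1081 ft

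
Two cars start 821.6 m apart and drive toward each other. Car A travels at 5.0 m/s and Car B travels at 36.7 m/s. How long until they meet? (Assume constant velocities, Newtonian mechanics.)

Combined speed: v_combined = 5.0 + 36.7 = 41.7 m/s
Time to meet: t = d/v_combined = 821.6/41.7 = 19.7 s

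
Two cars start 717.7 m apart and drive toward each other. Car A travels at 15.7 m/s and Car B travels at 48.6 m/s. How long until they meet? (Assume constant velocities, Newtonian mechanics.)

Combined speed: v_combined = 15.7 + 48.6 = 64.3 m/s
Time to meet: t = d/v_combined = 717.7/64.3 = 11.16 s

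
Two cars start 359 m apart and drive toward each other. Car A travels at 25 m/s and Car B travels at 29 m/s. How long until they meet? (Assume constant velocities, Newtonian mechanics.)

Combined speed: v_combined = 25 + 29 = 54 m/s
Time to meet: t = d/v_combined = 359/54 = 6.65 s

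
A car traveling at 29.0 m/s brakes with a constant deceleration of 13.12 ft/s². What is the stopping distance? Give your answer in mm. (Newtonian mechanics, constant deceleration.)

a = 13.12 ft/s² × 0.3048 = 3.99898 m/s²
d = v₀² / (2a) = 29.0² / (2 × 3.99898) = 841.0 / 7.99796 = 105.152 m
d = 105.152 m / 0.001 = 105200 mm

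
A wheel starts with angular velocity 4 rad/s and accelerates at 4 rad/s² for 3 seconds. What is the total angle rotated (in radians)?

θ = ω₀t + ½αt² = 4×3 + ½×4×3² = 30.0 rad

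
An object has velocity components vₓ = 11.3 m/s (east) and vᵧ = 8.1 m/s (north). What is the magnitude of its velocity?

|v| = √(vₓ² + vᵧ²) = √(11.3² + 8.1²) = √(193.3) = 13.9 m/s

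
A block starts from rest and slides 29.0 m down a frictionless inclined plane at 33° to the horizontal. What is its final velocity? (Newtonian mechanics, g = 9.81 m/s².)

a = g sin(θ) = 9.81 × sin(33°) = 5.3429 m/s²
v = √(2ad) = √(2 × 5.3429 × 29.0) = 17.6 m/s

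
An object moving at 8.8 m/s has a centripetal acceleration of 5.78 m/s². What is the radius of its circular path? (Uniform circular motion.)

r = v²/a_c = 8.8²/5.78 = 13.4 m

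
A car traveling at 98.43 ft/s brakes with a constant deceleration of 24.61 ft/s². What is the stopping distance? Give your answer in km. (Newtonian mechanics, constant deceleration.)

v₀ = 98.43 ft/s × 0.3048 = 30.0015 m/s
a = 24.61 ft/s² × 0.3048 = 7.50113 m/s²
d = v₀² / (2a) = 30.0015² / (2 × 7.50113) = 900.09 / 15.0023 = 59.9968 m
d = 59.9968 m / 1000.0 = 0.06 km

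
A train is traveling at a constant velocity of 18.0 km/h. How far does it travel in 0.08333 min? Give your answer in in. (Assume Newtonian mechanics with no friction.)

v = 18.0 km/h × 0.2777777777777778 = 5.0 m/s
t = 0.08333 min × 60.0 = 4.9998 s
d = v × t = 5.0 × 4.9998 = 24.999 m
d = 24.999 m / 0.0254 = 984.2 in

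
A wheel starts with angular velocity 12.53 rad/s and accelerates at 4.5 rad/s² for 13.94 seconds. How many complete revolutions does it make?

θ = ω₀t + ½αt² = 12.53×13.94 + ½×4.5×13.94² = 611.8963 rad
Total revolutions = θ/(2π) = 611.8963/(2π) = 97.39
Complete revolutions = ⌊97.39⌋ = 97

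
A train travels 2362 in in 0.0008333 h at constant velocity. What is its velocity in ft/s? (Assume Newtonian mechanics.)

d = 2362 in × 0.0254 = 59.9948 m
t = 0.0008333 h × 3600.0 = 2.99988 s
v = d / t = 59.9948 / 2.99988 = 19.9991 m/s
v = 19.9991 m/s / 0.3048 = 65.61 ft/s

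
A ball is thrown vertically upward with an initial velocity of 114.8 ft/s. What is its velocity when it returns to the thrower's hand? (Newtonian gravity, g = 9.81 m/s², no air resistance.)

By conservation of energy (no air resistance), the ball returns to the throw height with the same speed as launch, but directed downward.
|v_ground| = v₀ = 114.8 ft/s
v_ground = 114.8 ft/s (downward)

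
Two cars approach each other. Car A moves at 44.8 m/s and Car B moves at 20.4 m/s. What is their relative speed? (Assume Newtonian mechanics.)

v_rel = v_A + v_B = 44.8 + 20.4 = 65.2 m/s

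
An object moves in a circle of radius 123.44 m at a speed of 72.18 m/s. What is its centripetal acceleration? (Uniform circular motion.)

a_c = v²/r = 72.18²/123.44 = 5209.9524/123.44 = 42.21 m/s²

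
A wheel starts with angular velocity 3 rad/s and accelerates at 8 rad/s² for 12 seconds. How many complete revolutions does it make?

θ = ω₀t + ½αt² = 3×12 + ½×8×12² = 612.0 rad
Total revolutions = θ/(2π) = 612.0/(2π) = 97.4
Complete revolutions = ⌊97.4⌋ = 97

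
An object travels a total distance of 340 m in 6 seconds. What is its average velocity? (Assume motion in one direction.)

v_avg = Δd / Δt = 340 / 6 = 56.67 m/s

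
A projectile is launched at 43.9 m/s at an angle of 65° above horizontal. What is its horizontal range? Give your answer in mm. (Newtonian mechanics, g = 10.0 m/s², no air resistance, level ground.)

R = v₀² × sin(2θ) / g = 43.9² × sin(2 × 65°) / 10.0 = 1927.21 × 0.766044 / 10.0 = 147.633 m
R = 147.633 m / 0.001 = 147600 mm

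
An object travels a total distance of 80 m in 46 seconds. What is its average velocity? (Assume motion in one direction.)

v_avg = Δd / Δt = 80 / 46 = 1.74 m/s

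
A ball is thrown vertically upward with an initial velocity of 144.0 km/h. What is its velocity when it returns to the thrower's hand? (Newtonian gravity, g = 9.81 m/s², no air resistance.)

By conservation of energy (no air resistance), the ball returns to the throw height with the same speed as launch, but directed downward.
|v_ground| = v₀ = 144.0 km/h
v_ground = 144.0 km/h (downward)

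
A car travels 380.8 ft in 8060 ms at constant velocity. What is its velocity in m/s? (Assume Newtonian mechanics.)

d = 380.8 ft × 0.3048 = 116.068 m
t = 8060 ms × 0.001 = 8.06 s
v = d / t = 116.068 / 8.06 = 14.4 m/s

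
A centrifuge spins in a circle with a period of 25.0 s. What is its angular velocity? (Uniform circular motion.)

ω = 2π/T = 2π/25.0 = 0.2513 rad/s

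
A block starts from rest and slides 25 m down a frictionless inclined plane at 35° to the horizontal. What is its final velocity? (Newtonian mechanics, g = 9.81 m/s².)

a = g sin(θ) = 9.81 × sin(35°) = 5.6268 m/s²
v = √(2ad) = √(2 × 5.6268 × 25) = 16.77 m/s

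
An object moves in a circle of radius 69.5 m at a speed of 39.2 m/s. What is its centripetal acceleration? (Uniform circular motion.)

a_c = v²/r = 39.2²/69.5 = 1536.64/69.5 = 22.11 m/s²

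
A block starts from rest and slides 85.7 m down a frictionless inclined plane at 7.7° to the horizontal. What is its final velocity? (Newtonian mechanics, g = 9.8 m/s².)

a = g sin(θ) = 9.8 × sin(7.7°) = 1.3131 m/s²
v = √(2ad) = √(2 × 1.3131 × 85.7) = 15.0 m/s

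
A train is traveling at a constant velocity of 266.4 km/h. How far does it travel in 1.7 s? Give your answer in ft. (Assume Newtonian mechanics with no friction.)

v = 266.4 km/h × 0.2777777777777778 = 74.0 m/s
d = v × t = 74.0 × 1.7 = 125.8 m
d = 125.8 m / 0.3048 = 412.7 ft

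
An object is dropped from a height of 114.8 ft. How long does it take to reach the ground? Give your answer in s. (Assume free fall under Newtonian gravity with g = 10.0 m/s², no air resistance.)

h = 114.8 ft × 0.3048 = 34.991 m
t = √(2h/g) = √(2 × 34.991 / 10.0) = 2.645 s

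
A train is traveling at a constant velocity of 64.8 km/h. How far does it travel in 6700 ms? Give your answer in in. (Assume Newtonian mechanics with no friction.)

v = 64.8 km/h × 0.2777777777777778 = 18.0 m/s
t = 6700 ms × 0.001 = 6.7 s
d = v × t = 18.0 × 6.7 = 120.6 m
d = 120.6 m / 0.0254 = 4748 in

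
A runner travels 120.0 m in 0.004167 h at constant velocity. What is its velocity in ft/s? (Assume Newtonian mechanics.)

t = 0.004167 h × 3600.0 = 15.0012 s
v = d / t = 120.0 / 15.0012 = 7.99936 m/s
v = 7.99936 m/s / 0.3048 = 26.24 ft/s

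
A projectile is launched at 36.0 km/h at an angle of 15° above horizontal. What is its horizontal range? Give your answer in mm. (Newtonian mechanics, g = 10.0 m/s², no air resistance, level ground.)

v₀ = 36.0 km/h × 0.2777777777777778 = 10.0 m/s
R = v₀² × sin(2θ) / g = 10.0² × sin(2 × 15°) / 10.0 = 100.0 × 0.5 / 10.0 = 5.0 m
R = 5.0 m / 0.001 = 5000 mm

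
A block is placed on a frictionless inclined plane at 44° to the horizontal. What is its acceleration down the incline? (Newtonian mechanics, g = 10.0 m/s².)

a = g sin(θ) = 10.0 × sin(44°) = 10.0 × 0.6947 = 6.95 m/s²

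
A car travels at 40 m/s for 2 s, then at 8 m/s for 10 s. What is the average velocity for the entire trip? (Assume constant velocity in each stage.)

d₁ = v₁t₁ = 40 × 2 = 80 m
d₂ = v₂t₂ = 8 × 10 = 80 m
d_total = 160 m, t_total = 12 s
v_avg = d_total/t_total = 160/12 = 13.33 m/s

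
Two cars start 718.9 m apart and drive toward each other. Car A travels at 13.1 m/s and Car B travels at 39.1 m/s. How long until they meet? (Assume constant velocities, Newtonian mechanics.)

Combined speed: v_combined = 13.1 + 39.1 = 52.2 m/s
Time to meet: t = d/v_combined = 718.9/52.2 = 13.77 s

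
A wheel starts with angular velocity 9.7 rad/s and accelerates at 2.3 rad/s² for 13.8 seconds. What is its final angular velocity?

ω = ω₀ + αt = 9.7 + 2.3 × 13.8 = 41.44 rad/s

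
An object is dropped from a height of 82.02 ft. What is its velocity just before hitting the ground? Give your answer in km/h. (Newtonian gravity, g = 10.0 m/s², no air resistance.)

h = 82.02 ft × 0.3048 = 24.9997 m
v = √(2gh) = √(2 × 10.0 × 24.9997) = 22.3605 m/s
v = 22.3605 m/s / 0.2777777777777778 = 80.5 km/h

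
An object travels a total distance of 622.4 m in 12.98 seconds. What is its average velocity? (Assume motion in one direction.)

v_avg = Δd / Δt = 622.4 / 12.98 = 47.95 m/s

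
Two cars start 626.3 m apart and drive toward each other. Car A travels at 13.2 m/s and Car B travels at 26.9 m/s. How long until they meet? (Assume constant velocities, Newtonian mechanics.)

Combined speed: v_combined = 13.2 + 26.9 = 40.1 m/s
Time to meet: t = d/v_combined = 626.3/40.1 = 15.62 s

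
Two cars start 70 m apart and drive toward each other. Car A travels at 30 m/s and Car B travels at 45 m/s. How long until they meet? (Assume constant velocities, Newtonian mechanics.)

Combined speed: v_combined = 30 + 45 = 75 m/s
Time to meet: t = d/v_combined = 70/75 = 0.93 s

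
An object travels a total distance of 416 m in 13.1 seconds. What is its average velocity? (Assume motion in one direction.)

v_avg = Δd / Δt = 416 / 13.1 = 31.76 m/s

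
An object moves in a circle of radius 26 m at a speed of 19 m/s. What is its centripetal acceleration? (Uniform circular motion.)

a_c = v²/r = 19²/26 = 361/26 = 13.88 m/s²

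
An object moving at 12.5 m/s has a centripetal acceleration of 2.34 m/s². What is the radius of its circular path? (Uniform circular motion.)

r = v²/a_c = 12.5²/2.34 = 66.77 m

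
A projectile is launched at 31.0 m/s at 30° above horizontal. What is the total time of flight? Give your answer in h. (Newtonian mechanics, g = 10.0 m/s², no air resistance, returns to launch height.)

T = 2 × v₀ × sin(θ) / g = 2 × 31.0 × sin(30°) / 10.0 = 2 × 31.0 × 0.5 / 10.0 = 3.1 s
T = 3.1 s / 3600.0 = 0.0008611 h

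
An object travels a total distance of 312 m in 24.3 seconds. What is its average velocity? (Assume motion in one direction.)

v_avg = Δd / Δt = 312 / 24.3 = 12.84 m/s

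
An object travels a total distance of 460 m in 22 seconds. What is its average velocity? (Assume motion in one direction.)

v_avg = Δd / Δt = 460 / 22 = 20.91 m/s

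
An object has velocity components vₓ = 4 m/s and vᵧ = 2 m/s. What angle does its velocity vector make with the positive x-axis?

θ = arctan(vᵧ/vₓ) = arctan(2/4) = 26.57°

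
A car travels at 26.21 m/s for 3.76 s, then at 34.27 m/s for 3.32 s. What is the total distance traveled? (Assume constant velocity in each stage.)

d₁ = v₁t₁ = 26.21 × 3.76 = 98.5496 m
d₂ = v₂t₂ = 34.27 × 3.32 = 113.7764 m
d_total = 98.5496 + 113.7764 = 212.33 m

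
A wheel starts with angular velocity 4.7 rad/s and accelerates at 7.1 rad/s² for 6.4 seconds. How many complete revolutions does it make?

θ = ω₀t + ½αt² = 4.7×6.4 + ½×7.1×6.4² = 175.488 rad
Total revolutions = θ/(2π) = 175.488/(2π) = 27.93
Complete revolutions = ⌊27.93⌋ = 27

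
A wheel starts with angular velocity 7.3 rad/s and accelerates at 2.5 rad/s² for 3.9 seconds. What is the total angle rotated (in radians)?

θ = ω₀t + ½αt² = 7.3×3.9 + ½×2.5×3.9² = 47.48 rad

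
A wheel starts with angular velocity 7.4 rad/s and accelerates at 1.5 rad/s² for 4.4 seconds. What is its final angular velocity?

ω = ω₀ + αt = 7.4 + 1.5 × 4.4 = 14.0 rad/s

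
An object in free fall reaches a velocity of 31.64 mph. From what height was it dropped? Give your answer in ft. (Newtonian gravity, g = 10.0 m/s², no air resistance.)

v = 31.64 mph × 0.44704 = 14.1443 m/s
h = v² / (2g) = 14.1443² / (2 × 10.0) = 10.0031 m
h = 10.0031 m / 0.3048 = 32.82 ft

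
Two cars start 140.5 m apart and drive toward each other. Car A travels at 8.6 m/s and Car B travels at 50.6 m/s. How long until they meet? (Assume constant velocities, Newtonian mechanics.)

Combined speed: v_combined = 8.6 + 50.6 = 59.2 m/s
Time to meet: t = d/v_combined = 140.5/59.2 = 2.37 s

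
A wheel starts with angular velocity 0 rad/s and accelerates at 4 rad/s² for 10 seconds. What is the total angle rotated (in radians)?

θ = ω₀t + ½αt² = 0×10 + ½×4×10² = 200.0 rad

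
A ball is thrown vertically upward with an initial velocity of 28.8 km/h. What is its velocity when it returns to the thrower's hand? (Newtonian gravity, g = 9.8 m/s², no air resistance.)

By conservation of energy (no air resistance), the ball returns to the throw height with the same speed as launch, but directed downward.
|v_ground| = v₀ = 28.8 km/h
v_ground = 28.8 km/h (downward)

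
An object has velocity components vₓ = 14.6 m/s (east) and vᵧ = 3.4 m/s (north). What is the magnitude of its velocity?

|v| = √(vₓ² + vᵧ²) = √(14.6² + 3.4²) = √(224.72) = 14.99 m/s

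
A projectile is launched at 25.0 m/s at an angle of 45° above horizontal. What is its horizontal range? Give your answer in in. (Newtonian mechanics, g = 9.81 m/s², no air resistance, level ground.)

R = v₀² × sin(2θ) / g = 25.0² × sin(2 × 45°) / 9.81 = 625.0 × 1.0 / 9.81 = 63.7105 m
R = 63.7105 m / 0.0254 = 2508 in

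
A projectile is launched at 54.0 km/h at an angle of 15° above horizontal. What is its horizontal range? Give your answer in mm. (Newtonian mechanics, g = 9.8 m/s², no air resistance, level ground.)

v₀ = 54.0 km/h × 0.2777777777777778 = 15.0 m/s
R = v₀² × sin(2θ) / g = 15.0² × sin(2 × 15°) / 9.8 = 225.0 × 0.5 / 9.8 = 11.4796 m
R = 11.4796 m / 0.001 = 11480 mm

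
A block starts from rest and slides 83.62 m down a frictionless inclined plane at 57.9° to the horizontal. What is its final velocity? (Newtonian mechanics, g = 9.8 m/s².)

a = g sin(θ) = 9.8 × sin(57.9°) = 8.3018 m/s²
v = √(2ad) = √(2 × 8.3018 × 83.62) = 37.26 m/s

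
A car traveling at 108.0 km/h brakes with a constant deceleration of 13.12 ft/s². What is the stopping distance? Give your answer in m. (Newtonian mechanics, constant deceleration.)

v₀ = 108.0 km/h × 0.2777777777777778 = 30.0 m/s
a = 13.12 ft/s² × 0.3048 = 3.99898 m/s²
d = v₀² / (2a) = 30.0² / (2 × 3.99898) = 900.0 / 7.99796 = 112.5 m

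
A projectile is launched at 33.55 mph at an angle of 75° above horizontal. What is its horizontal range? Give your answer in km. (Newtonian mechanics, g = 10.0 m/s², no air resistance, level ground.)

v₀ = 33.55 mph × 0.44704 = 14.9982 m/s
R = v₀² × sin(2θ) / g = 14.9982² × sin(2 × 75°) / 10.0 = 224.946 × 0.5 / 10.0 = 11.2473 m
R = 11.2473 m / 1000.0 = 0.01125 km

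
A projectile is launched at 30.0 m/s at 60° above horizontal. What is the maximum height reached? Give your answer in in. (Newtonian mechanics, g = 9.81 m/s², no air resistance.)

H = v₀² × sin²(θ) / (2g) = 30.0² × sin(60°)² / (2 × 9.81) = 900.0 × 0.75 / 19.62 = 34.4037 m
H = 34.4037 m / 0.0254 = 1354 in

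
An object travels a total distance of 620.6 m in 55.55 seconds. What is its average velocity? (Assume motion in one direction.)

v_avg = Δd / Δt = 620.6 / 55.55 = 11.17 m/s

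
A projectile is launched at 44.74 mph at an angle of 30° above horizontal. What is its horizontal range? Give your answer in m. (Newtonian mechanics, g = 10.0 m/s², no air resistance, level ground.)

v₀ = 44.74 mph × 0.44704 = 20.0006 m/s
R = v₀² × sin(2θ) / g = 20.0006² × sin(2 × 30°) / 10.0 = 400.024 × 0.866025 / 10.0 = 34.64 m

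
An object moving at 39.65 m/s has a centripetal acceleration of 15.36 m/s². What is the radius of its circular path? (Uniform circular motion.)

r = v²/a_c = 39.65²/15.36 = 102.35 m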